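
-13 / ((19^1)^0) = -13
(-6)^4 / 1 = 1296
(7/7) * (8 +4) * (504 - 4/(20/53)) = 29604/5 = 5920.80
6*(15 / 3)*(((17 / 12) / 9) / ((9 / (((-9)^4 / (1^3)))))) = 3442.50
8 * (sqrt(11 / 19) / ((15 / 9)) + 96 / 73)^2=4608 * sqrt(209) / 6935 + 39241368 / 2531275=25.11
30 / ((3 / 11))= 110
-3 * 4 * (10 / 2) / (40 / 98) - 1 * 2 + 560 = 411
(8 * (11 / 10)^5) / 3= 161051 / 37500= 4.29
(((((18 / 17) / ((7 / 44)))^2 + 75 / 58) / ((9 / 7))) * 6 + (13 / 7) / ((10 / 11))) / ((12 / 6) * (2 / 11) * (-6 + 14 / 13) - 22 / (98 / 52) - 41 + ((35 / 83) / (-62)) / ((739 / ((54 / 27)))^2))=-177242133746569300409 / 44943159227031900610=-3.94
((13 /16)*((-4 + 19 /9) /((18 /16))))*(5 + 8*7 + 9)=-7735 /81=-95.49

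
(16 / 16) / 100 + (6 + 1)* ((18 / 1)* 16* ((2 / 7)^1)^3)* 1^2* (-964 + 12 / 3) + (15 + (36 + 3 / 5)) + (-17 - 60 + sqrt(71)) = -221308411 / 4900 + sqrt(71) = -45156.56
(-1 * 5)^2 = 25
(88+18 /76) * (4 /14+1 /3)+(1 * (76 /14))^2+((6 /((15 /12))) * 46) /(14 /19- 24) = 460475627 /6172530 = 74.60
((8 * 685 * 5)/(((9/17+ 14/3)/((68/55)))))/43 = 3800928/25069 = 151.62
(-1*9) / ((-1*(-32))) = -9 / 32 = -0.28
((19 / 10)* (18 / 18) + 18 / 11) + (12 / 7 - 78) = -72.75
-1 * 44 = -44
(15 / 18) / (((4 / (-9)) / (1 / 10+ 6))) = -11.44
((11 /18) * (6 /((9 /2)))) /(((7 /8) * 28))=44 /1323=0.03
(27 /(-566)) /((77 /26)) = -351 /21791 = -0.02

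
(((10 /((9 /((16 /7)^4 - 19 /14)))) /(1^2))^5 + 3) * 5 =468409745139204652472348127610 /4711653532607691047049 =99415150.52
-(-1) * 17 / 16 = 17 / 16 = 1.06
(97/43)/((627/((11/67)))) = 97/164217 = 0.00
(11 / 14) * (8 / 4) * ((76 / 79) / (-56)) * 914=-95513 / 3871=-24.67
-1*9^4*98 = -642978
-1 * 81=-81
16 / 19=0.84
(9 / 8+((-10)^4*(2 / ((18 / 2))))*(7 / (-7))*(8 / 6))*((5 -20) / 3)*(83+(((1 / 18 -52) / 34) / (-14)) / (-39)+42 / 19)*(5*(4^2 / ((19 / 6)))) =31878503.25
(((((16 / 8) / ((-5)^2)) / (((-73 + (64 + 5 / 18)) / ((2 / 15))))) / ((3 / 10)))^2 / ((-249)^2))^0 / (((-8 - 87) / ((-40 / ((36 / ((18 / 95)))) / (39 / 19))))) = 4 / 3705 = 0.00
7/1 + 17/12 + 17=305/12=25.42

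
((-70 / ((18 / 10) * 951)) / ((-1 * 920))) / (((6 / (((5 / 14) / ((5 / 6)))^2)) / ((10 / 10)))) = 5 / 3674664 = 0.00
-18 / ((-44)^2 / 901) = -8109 / 968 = -8.38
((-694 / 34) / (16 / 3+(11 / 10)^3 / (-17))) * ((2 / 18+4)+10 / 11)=-172459000 / 8844231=-19.50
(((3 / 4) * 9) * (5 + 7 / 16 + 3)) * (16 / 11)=3645 / 44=82.84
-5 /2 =-2.50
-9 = -9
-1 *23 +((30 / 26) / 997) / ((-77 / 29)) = -23.00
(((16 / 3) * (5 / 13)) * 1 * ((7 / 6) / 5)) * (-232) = -12992 / 117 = -111.04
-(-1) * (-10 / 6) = -5 / 3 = -1.67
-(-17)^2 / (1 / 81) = -23409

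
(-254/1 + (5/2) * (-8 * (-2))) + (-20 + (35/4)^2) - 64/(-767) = -1931049/12272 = -157.35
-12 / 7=-1.71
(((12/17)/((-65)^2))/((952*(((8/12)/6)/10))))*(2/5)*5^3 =270/341887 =0.00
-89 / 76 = -1.17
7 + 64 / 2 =39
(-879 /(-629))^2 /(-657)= -85849 /28881793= -0.00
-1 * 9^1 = -9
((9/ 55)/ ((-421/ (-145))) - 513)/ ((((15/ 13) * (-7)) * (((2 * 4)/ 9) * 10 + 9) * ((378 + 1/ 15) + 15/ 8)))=2223413712/ 237956113241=0.01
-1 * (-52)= 52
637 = 637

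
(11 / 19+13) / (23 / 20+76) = 5160 / 29317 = 0.18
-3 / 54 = -1 / 18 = -0.06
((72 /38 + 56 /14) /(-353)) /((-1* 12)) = 28 /20121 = 0.00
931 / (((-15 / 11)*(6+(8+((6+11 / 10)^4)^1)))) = -20482000 / 76655043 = -0.27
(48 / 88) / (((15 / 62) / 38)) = 4712 / 55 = 85.67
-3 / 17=-0.18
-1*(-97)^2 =-9409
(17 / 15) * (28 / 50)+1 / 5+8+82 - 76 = 5563 / 375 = 14.83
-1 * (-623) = 623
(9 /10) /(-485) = -9 /4850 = -0.00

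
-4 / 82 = -2 / 41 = -0.05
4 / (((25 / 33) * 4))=33 / 25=1.32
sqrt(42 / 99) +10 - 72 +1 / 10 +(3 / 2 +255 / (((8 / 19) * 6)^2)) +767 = sqrt(462) / 33 +2866769 / 3840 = 747.21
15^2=225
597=597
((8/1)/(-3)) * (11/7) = -88/21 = -4.19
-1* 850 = -850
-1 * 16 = -16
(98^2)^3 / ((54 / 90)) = 4429211904320 / 3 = 1476403968106.67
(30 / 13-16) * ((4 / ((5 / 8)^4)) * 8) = -2871.49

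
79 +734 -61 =752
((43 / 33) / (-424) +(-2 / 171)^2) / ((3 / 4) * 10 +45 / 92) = -1842139 / 5011965882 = -0.00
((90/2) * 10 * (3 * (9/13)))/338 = 6075/2197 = 2.77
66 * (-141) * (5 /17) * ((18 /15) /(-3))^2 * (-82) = 3052368 /85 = 35910.21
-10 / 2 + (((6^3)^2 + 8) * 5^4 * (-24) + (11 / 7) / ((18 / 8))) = -44097480271 / 63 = -699960004.30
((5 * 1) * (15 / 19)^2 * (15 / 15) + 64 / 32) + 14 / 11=25371 / 3971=6.39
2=2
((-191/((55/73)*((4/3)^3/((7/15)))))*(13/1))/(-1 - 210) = 11419317/3713600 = 3.07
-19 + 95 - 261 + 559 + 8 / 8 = 375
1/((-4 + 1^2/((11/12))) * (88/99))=-99/256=-0.39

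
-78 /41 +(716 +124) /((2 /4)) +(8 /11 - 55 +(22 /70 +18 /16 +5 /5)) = 205364633 /126280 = 1626.26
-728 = -728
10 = 10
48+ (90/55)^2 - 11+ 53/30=150443/3630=41.44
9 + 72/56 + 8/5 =416/35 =11.89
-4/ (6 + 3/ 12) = -16/ 25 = -0.64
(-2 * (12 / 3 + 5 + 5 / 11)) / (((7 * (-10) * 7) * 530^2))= 26 / 189256375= 0.00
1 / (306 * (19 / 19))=1 / 306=0.00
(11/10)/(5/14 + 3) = 77/235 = 0.33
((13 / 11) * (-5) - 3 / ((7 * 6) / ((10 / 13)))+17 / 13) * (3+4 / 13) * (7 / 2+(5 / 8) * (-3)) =-200423 / 8008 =-25.03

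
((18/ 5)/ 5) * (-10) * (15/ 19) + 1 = -89/ 19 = -4.68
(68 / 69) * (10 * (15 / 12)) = 12.32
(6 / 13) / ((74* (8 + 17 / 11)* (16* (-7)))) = -11 / 1885520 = -0.00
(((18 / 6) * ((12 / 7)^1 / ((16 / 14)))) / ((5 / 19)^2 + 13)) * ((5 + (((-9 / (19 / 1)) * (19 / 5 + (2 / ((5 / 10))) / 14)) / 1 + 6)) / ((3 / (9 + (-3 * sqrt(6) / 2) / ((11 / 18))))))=773091 / 82565 - 210843 * sqrt(6) / 82565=3.11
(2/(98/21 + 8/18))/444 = 3/3404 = 0.00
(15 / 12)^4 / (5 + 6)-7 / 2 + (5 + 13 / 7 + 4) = 149399 / 19712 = 7.58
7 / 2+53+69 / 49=5675 / 98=57.91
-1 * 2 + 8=6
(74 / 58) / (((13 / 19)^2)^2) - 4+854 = 855.82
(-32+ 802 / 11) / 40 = 45 / 44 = 1.02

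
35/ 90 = 7/ 18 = 0.39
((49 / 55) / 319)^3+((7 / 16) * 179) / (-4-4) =-6767233902433053 / 691305619664000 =-9.79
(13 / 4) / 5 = 13 / 20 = 0.65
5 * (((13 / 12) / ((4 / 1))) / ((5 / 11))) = 2.98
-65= -65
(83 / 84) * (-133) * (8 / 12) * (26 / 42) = -20501 / 378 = -54.24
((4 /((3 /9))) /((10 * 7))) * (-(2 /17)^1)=-12 /595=-0.02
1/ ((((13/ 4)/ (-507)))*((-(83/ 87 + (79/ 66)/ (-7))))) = 53592/ 269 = 199.23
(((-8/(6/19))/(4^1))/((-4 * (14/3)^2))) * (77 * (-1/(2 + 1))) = -209/112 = -1.87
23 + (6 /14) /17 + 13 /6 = 17987 /714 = 25.19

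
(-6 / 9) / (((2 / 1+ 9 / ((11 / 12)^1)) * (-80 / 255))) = 187 / 1040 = 0.18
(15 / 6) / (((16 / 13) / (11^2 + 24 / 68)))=134095 / 544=246.50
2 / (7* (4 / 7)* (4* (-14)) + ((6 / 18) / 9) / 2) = -108 / 12095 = -0.01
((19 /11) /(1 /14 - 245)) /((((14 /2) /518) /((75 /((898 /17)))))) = -4182850 /5645277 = -0.74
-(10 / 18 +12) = -12.56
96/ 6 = 16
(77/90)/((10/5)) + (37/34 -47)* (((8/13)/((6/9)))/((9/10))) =-1856183/39780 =-46.66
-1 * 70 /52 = -35 /26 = -1.35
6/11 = 0.55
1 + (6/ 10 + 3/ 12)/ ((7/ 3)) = 191/ 140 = 1.36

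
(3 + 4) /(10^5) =7 /100000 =0.00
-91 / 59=-1.54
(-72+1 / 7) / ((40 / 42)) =-1509 / 20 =-75.45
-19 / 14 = -1.36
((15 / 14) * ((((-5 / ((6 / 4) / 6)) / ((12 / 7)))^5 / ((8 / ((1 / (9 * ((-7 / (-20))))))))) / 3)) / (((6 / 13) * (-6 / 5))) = 1741796875 / 314928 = 5530.78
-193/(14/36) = -3474/7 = -496.29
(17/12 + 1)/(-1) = -29/12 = -2.42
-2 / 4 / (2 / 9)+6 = 15 / 4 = 3.75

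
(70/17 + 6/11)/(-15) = -0.31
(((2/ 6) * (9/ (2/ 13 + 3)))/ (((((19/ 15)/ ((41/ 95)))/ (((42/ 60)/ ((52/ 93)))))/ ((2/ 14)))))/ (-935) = -837/ 13501400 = -0.00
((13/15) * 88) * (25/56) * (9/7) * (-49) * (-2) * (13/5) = 11154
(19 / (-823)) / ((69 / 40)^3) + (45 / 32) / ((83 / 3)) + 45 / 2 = 16190156618765 / 718083880992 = 22.55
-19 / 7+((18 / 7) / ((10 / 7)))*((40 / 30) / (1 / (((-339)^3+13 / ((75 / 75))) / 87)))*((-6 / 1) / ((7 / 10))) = 9211789.84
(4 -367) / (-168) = 121 / 56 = 2.16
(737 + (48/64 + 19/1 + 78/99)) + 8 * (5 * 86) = 554075/132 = 4197.54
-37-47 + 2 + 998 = 916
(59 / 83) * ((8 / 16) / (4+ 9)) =59 / 2158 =0.03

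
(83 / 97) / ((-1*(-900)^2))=-83 / 78570000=-0.00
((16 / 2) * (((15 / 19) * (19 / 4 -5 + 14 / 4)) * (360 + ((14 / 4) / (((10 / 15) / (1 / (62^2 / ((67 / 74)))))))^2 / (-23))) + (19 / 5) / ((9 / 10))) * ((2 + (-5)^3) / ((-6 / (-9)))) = -771772984233595753453 / 565759189824512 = -1364136.89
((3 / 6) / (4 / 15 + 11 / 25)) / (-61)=-75 / 6466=-0.01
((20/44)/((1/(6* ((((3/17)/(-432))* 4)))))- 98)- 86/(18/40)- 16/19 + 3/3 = -18479999/63954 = -288.96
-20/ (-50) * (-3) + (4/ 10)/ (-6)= -19/ 15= -1.27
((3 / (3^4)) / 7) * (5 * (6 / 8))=5 / 252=0.02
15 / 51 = 0.29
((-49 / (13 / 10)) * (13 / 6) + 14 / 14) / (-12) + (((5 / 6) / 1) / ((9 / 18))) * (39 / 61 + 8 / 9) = 30533 / 3294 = 9.27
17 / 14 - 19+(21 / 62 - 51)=-14853 / 217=-68.45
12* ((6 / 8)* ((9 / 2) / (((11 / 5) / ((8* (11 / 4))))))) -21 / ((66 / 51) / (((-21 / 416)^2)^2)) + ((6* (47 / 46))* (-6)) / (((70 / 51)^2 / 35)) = -147642660038625993 / 530385794498560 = -278.37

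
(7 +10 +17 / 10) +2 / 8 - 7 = 239 / 20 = 11.95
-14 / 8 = -1.75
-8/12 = -2/3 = -0.67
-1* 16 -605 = -621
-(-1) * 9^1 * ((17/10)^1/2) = 153/20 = 7.65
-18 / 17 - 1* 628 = -10694 / 17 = -629.06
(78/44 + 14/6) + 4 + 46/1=3571/66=54.11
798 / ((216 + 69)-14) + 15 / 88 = 74289 / 23848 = 3.12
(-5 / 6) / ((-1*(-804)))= -5 / 4824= -0.00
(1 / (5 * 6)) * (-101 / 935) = -101 / 28050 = -0.00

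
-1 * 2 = -2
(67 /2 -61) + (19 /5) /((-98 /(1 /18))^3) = -754741864819 /27445158720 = -27.50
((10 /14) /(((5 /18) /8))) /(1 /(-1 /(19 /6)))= -864 /133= -6.50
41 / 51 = 0.80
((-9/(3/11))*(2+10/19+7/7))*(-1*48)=5585.68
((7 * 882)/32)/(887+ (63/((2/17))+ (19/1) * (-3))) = 3087/21848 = 0.14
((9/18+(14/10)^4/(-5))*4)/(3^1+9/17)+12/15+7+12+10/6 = 1983991/93750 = 21.16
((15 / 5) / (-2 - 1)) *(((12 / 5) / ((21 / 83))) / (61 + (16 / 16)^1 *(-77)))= 83 / 140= 0.59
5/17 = 0.29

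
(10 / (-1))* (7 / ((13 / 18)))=-1260 / 13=-96.92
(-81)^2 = 6561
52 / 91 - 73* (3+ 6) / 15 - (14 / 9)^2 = -129413 / 2835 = -45.65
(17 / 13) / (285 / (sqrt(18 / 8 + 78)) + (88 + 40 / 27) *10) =59328504 / 40545406525 - 235467 *sqrt(321) / 81090813050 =0.00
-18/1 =-18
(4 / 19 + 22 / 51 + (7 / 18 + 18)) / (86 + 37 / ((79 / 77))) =8740955 / 56064402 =0.16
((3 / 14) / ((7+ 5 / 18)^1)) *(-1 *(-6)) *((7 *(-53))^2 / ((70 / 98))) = 22297842 / 655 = 34042.51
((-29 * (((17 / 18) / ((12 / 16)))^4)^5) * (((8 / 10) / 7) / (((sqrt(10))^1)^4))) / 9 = -123588009832249665152243653935104 / 333830371417327602675068661457875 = -0.37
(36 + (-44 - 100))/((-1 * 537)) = 36/179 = 0.20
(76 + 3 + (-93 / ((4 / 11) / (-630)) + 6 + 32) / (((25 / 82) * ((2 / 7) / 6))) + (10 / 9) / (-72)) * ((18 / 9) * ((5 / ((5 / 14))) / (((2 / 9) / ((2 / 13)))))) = 215185014.20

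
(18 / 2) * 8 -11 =61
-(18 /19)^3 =-5832 /6859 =-0.85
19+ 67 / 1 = 86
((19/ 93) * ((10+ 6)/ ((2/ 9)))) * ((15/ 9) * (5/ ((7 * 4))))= 950/ 217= 4.38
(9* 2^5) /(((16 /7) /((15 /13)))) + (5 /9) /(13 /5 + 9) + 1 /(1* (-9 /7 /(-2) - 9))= 986093 /6786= 145.31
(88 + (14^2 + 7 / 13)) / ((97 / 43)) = 126.14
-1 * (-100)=100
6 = 6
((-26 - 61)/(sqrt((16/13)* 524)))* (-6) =261* sqrt(1703)/524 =20.55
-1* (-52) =52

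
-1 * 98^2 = -9604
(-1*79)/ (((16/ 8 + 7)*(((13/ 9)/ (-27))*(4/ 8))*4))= 2133/ 26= 82.04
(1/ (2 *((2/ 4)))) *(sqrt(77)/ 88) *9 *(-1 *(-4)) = 9 *sqrt(77)/ 22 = 3.59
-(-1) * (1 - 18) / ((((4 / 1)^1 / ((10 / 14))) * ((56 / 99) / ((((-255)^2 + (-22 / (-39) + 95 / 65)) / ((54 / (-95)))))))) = 112632498275 / 183456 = 613948.29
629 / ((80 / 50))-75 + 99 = 3337 / 8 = 417.12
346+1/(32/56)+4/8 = 348.25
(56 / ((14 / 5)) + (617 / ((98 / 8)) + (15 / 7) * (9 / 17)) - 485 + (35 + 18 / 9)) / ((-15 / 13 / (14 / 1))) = 2718066 / 595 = 4568.18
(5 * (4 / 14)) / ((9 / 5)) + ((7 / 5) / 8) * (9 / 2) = 7969 / 5040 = 1.58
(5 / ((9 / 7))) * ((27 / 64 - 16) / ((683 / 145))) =-5059775 / 393408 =-12.86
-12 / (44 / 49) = -147 / 11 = -13.36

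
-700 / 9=-77.78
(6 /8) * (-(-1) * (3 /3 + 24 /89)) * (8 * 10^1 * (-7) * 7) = -332220 /89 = -3732.81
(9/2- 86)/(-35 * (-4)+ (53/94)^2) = -720134/1239849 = -0.58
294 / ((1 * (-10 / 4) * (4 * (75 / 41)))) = -2009 / 125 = -16.07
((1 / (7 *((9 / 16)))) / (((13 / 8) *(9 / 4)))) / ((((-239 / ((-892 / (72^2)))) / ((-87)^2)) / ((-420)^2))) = 16803852800 / 251667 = 66770.19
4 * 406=1624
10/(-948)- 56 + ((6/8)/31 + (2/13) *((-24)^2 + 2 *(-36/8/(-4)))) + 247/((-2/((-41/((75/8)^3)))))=2101740890051/53724937500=39.12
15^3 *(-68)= -229500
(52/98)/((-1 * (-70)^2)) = -13/120050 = -0.00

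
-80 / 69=-1.16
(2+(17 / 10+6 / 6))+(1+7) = 127 / 10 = 12.70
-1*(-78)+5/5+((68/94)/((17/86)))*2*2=4401/47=93.64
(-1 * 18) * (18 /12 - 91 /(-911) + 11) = -206613 /911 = -226.80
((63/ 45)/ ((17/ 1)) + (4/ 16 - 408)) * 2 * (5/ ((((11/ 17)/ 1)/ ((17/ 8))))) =-2356319/ 176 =-13388.18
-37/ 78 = -0.47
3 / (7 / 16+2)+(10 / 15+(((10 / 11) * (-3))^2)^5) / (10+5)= 23048459318752346 / 15173393391585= 1519.00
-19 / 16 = -1.19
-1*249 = -249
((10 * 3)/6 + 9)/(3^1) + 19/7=155/21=7.38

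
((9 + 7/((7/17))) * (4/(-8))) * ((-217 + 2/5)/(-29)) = -14079/145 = -97.10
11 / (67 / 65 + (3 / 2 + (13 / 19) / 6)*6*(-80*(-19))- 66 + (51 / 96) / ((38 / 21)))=79040 / 105305167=0.00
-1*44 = -44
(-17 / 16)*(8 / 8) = -17 / 16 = -1.06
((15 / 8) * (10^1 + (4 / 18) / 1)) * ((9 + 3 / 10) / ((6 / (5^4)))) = 445625 / 24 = 18567.71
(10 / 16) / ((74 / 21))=0.18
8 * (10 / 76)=20 / 19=1.05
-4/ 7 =-0.57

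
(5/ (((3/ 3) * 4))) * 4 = 5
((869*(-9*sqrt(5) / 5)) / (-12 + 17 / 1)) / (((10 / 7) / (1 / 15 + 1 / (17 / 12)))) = -3595053*sqrt(5) / 21250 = -378.30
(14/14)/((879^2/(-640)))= -640/772641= -0.00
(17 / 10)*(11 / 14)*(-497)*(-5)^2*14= -232347.50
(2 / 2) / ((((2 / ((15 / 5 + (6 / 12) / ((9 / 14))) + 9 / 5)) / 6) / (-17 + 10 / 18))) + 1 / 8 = -275.05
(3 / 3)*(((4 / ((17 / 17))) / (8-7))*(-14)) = -56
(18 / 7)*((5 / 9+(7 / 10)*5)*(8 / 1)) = 584 / 7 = 83.43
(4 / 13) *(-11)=-44 / 13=-3.38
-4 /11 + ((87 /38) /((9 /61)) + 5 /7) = 139291 /8778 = 15.87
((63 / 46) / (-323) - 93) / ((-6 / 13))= 5988047 / 29716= 201.51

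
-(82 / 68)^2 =-1681 / 1156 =-1.45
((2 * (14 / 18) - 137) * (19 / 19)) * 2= -2438 / 9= -270.89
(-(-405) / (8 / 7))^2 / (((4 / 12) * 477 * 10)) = 535815 / 6784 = 78.98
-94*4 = -376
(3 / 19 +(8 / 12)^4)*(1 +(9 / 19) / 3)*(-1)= -12034 / 29241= -0.41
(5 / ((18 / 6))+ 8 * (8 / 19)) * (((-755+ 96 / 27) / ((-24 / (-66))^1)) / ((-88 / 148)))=71816297 / 4104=17499.10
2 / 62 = 1 / 31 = 0.03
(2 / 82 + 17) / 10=349 / 205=1.70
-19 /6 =-3.17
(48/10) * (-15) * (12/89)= -864/89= -9.71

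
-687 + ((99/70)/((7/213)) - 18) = -324363/490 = -661.97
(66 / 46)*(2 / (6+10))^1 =33 / 184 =0.18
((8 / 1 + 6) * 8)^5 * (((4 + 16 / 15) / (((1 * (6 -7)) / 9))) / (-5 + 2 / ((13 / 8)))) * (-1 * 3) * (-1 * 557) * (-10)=-3562695278198784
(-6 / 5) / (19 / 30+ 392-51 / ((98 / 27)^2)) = -172872 / 56005073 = -0.00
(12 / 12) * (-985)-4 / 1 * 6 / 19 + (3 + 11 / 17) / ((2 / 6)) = -315029 / 323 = -975.32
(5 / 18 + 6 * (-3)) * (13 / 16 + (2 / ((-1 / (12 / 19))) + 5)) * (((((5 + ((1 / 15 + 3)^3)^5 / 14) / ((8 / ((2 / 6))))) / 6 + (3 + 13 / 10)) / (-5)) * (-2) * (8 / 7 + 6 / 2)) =-18638770294583289078572829741443 / 14089393564804687500000000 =-1322893.72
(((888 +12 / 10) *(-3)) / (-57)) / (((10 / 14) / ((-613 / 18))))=-55783 / 25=-2231.32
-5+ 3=-2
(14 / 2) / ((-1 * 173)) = -7 / 173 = -0.04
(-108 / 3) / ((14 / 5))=-90 / 7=-12.86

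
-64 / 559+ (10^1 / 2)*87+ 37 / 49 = 11932632 / 27391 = 435.64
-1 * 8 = -8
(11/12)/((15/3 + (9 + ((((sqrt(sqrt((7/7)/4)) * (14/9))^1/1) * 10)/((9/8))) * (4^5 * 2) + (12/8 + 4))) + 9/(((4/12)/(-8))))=9454401/21043313070622 + 340623360 * sqrt(2)/10521656535311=0.00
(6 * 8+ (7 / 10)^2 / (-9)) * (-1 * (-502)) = 10830901 / 450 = 24068.67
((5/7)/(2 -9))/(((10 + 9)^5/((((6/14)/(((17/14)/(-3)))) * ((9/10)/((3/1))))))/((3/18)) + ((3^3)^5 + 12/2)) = 45/14298034037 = 0.00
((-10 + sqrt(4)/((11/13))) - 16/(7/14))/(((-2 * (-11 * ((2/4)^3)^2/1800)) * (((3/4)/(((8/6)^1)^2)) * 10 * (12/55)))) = -225486.87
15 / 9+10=35 / 3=11.67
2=2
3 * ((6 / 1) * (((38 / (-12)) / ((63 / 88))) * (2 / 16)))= -209 / 21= -9.95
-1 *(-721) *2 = 1442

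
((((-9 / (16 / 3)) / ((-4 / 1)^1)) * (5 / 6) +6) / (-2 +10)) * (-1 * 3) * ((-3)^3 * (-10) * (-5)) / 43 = 1646325 / 22016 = 74.78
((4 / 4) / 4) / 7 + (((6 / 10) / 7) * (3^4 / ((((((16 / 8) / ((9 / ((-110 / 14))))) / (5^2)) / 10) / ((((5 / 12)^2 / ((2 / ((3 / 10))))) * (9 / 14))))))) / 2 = -163321 / 19712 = -8.29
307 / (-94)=-307 / 94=-3.27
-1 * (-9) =9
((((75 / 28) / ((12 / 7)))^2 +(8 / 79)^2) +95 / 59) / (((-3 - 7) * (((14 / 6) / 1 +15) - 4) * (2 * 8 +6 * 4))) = -1148653953 / 1508225024000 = -0.00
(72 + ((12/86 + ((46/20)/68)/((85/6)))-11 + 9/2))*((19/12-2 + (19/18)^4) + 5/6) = 14198715724237/130453675200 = 108.84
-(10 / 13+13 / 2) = -189 / 26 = -7.27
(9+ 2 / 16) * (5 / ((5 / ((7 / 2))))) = 511 / 16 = 31.94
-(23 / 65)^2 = -529 / 4225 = -0.13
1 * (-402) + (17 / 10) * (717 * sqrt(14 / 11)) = -402 + 12189 * sqrt(154) / 110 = 973.10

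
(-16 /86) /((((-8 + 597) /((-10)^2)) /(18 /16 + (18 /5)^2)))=-11268 /25327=-0.44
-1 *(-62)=62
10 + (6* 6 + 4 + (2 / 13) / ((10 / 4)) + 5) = 55.06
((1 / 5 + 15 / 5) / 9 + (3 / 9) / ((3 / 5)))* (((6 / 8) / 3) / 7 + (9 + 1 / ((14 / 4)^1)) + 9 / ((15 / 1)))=18983 / 2100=9.04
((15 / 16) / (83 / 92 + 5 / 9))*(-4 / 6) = -1035 / 2414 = -0.43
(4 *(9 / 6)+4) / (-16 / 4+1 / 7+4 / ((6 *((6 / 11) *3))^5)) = -257132413440 / 99178517827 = -2.59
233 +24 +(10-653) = -386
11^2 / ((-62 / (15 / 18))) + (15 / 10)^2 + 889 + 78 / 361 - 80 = 27188749 / 33573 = 809.84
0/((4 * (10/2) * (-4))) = 0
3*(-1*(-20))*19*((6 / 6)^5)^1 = 1140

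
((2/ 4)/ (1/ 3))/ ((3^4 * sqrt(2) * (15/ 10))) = sqrt(2)/ 162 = 0.01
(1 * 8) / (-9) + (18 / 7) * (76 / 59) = 9008 / 3717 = 2.42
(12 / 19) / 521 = 12 / 9899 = 0.00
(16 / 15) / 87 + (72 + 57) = 168361 / 1305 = 129.01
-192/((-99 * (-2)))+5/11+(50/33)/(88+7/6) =-0.50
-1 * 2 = -2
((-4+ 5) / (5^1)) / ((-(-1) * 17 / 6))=6 / 85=0.07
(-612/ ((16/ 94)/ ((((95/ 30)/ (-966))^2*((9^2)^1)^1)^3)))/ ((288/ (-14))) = 37589658919/ 326112272242835456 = 0.00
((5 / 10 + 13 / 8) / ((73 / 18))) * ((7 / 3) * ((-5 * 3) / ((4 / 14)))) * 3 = -112455 / 584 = -192.56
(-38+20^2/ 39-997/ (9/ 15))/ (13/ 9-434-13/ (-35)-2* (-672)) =-6918135/ 3733886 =-1.85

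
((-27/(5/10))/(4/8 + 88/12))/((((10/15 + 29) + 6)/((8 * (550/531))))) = -475200/296711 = -1.60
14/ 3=4.67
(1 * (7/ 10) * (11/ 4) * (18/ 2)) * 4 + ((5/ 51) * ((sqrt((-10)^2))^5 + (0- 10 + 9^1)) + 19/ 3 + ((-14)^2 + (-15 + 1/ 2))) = 2565544/ 255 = 10060.96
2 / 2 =1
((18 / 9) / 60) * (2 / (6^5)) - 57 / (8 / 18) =-14959079 / 116640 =-128.25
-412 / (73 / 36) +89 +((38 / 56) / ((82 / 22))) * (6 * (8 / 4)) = -2346374 / 20951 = -111.99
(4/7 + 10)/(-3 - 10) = -0.81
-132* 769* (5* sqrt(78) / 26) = -253770* sqrt(78) / 13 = -172402.77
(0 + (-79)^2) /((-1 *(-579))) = 6241 /579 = 10.78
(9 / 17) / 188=9 / 3196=0.00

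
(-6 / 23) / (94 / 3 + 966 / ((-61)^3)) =-2042829 / 245333134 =-0.01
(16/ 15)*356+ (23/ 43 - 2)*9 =366.55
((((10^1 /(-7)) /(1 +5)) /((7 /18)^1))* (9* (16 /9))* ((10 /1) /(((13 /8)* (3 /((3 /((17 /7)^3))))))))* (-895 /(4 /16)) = 962304000 /63869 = 15066.84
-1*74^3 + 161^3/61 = -20545383/61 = -336809.56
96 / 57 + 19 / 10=681 / 190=3.58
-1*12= -12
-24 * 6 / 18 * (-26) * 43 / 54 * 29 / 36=133.42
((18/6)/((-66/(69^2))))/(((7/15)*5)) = -14283/154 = -92.75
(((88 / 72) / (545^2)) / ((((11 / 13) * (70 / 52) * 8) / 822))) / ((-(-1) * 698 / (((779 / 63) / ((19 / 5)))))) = 949273 / 548577848700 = 0.00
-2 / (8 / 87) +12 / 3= -71 / 4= -17.75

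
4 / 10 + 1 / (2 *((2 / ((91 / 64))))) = 967 / 1280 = 0.76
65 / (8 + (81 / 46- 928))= -0.07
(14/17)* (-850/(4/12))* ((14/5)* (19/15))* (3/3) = -7448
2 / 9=0.22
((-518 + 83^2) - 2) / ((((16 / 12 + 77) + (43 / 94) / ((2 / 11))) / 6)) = 21552696 / 45599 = 472.66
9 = 9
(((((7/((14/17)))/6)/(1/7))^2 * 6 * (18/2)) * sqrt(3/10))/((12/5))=14161 * sqrt(30)/64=1211.92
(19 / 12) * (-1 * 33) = -209 / 4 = -52.25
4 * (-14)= -56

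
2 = 2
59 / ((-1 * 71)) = -59 / 71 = -0.83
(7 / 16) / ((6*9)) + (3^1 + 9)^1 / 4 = 2599 / 864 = 3.01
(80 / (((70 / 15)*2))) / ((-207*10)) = -2 / 483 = -0.00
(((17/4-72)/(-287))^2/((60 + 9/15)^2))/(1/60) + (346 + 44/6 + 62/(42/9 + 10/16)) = 155820119517553/426845053852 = 365.05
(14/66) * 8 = 1.70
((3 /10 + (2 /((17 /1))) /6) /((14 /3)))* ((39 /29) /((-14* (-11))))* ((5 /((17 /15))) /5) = 19071 /36138872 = 0.00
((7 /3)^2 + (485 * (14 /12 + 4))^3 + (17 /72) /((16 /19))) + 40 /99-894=598167675792691 /38016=15734629518.96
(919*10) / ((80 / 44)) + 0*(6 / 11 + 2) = 10109 / 2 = 5054.50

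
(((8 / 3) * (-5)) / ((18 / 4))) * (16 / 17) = -2.79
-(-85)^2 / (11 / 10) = -72250 / 11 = -6568.18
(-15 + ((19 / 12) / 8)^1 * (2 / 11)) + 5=-9.96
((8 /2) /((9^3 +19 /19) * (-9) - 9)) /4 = -1 /6579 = -0.00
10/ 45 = 2/ 9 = 0.22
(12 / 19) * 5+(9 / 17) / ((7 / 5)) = 7995 / 2261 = 3.54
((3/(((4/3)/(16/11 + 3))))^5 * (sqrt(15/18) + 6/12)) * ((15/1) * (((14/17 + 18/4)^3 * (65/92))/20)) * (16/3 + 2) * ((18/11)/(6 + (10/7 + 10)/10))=81005139397366473695679/11926635773296640 + 27001713132455491231893 * sqrt(30)/11926635773296640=19192303.47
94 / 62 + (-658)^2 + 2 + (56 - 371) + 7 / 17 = 228008093 / 527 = 432652.93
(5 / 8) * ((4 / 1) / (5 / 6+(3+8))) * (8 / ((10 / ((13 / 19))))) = 156 / 1349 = 0.12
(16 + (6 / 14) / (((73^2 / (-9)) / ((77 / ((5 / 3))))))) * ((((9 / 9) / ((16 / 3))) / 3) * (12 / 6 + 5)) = 2978003 / 426320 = 6.99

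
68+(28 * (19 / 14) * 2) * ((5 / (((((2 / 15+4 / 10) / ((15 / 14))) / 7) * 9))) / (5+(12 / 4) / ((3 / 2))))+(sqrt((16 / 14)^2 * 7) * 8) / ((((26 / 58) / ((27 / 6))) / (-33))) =4279 / 28 - 275616 * sqrt(7) / 91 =-7860.49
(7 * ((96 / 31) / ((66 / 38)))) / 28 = 152 / 341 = 0.45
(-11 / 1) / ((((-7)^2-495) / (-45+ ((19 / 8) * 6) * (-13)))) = -10131 / 1784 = -5.68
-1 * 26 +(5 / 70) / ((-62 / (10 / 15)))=-33853 / 1302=-26.00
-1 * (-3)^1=3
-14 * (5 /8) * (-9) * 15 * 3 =14175 /4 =3543.75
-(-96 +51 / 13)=1197 / 13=92.08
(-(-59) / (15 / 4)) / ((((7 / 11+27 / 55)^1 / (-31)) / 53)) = -68794 / 3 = -22931.33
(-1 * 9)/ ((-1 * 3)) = 3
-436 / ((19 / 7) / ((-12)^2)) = -439488 / 19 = -23130.95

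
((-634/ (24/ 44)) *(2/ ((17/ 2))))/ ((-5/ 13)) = 181324/ 255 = 711.07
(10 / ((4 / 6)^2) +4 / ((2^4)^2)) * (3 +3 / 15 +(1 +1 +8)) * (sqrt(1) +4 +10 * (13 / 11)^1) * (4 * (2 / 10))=159951 / 40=3998.78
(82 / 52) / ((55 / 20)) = 82 / 143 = 0.57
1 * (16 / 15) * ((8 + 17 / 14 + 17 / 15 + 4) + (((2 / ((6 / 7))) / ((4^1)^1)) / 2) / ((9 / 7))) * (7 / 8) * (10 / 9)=110183 / 7290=15.11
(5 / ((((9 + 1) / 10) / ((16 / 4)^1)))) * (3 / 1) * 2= 120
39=39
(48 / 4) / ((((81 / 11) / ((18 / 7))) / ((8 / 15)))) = 2.23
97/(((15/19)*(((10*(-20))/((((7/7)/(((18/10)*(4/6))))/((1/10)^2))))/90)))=-9215/2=-4607.50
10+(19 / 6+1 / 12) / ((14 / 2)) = 293 / 28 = 10.46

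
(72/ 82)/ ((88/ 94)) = 423/ 451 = 0.94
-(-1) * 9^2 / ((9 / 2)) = 18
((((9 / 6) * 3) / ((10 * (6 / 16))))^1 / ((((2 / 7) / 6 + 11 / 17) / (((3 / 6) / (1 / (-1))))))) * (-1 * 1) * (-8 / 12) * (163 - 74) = -31773 / 620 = -51.25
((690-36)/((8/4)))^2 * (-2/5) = -213858/5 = -42771.60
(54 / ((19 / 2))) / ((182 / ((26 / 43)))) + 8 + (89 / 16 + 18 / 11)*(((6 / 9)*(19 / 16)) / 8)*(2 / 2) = 1687374607 / 193256448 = 8.73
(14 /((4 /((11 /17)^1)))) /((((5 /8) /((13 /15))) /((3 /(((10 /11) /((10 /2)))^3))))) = 1567.45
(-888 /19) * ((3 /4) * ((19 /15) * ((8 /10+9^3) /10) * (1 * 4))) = -1620156 /125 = -12961.25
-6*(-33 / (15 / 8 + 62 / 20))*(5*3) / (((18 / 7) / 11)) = 508200 / 199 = 2553.77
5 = 5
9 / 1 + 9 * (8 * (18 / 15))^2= 20961 / 25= 838.44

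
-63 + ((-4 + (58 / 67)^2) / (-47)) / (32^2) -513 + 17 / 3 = -1443967481 / 2531796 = -570.33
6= 6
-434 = -434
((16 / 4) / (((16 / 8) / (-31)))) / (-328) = 31 / 164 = 0.19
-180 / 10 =-18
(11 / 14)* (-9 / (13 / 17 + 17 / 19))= -4.26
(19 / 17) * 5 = 95 / 17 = 5.59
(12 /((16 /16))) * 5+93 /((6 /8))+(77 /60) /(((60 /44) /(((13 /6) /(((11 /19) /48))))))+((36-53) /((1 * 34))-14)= 152351 /450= 338.56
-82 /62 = -41 /31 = -1.32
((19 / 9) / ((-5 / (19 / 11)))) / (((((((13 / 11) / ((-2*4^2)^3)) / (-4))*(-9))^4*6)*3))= -70907956053766209324187648 / 75892432005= -934321831313754.71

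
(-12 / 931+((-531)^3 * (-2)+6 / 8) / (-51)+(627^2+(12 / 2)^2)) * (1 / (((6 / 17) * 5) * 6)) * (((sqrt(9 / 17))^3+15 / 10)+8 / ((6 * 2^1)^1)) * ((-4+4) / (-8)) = 0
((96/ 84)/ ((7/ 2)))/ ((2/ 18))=144/ 49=2.94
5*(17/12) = 85/12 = 7.08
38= 38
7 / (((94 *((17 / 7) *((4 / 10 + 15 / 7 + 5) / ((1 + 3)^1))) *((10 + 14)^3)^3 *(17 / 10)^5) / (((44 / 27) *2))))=0.00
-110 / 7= -15.71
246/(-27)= -82/9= -9.11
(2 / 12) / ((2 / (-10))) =-5 / 6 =-0.83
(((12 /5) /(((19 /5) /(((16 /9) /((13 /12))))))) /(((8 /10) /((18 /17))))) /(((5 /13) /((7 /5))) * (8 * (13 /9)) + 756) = 90720 /50207443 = 0.00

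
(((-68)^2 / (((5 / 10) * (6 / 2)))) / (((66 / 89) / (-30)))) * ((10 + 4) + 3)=-69961120 / 33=-2120033.94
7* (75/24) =175/8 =21.88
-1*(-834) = 834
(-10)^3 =-1000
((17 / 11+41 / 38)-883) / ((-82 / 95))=1839985 / 1804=1019.95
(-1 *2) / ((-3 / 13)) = 26 / 3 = 8.67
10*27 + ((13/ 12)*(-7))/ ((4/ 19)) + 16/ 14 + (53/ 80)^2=31659389/ 134400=235.56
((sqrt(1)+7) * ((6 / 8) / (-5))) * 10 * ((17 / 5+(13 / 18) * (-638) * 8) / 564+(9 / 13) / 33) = 23622821 / 302445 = 78.11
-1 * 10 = -10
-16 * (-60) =960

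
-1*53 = -53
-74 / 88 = -0.84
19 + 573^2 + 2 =328350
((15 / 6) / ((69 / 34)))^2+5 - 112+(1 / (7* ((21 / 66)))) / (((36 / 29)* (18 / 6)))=-147478637 / 1399734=-105.36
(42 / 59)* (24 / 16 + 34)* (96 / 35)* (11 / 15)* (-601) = -45060576 / 1475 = -30549.54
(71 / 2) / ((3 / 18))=213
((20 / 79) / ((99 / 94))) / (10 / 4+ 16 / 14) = 26320 / 398871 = 0.07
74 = 74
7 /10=0.70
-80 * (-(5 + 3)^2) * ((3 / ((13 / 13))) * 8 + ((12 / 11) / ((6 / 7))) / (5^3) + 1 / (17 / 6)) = 124739.19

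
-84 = -84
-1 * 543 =-543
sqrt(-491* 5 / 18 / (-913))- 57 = -56.61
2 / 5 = 0.40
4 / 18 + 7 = 65 / 9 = 7.22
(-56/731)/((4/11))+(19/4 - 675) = -1960427/2924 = -670.46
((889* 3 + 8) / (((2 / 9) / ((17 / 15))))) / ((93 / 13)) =118235 / 62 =1907.02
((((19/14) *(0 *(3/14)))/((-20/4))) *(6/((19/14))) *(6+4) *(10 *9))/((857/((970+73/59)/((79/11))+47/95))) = 0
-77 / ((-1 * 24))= 3.21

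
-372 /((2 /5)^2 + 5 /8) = -473.89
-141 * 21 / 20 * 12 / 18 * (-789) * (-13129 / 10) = -10224116847 / 100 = -102241168.47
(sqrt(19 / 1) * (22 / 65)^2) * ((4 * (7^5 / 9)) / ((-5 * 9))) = -32538352 * sqrt(19) / 1711125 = -82.89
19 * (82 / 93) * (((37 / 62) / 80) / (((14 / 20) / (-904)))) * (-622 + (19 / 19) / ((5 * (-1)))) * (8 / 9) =27020063704 / 302715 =89259.08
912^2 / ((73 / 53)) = 44082432 / 73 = 603868.93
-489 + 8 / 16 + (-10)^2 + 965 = 1153 / 2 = 576.50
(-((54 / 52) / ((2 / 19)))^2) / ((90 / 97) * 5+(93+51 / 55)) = -5777805 / 5851456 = -0.99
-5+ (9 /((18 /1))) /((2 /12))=-2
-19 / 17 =-1.12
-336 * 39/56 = -234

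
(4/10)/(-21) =-2/105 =-0.02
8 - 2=6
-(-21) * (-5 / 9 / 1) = -35 / 3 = -11.67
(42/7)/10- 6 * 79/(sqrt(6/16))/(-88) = 3/5 +79 * sqrt(6)/22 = 9.40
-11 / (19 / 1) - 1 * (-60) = 1129 / 19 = 59.42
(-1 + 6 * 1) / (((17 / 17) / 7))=35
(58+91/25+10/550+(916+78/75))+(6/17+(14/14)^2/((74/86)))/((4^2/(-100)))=670609397/691900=969.23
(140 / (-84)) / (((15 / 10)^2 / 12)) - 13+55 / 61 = -11522 / 549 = -20.99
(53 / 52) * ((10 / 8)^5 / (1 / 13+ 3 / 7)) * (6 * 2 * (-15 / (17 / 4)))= -52171875 / 200192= -260.61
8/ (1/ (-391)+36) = 3128/ 14075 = 0.22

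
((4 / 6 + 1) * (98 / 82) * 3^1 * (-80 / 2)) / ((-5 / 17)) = 33320 / 41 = 812.68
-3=-3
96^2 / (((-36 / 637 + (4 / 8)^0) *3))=1956864 / 601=3256.01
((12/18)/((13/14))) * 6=56/13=4.31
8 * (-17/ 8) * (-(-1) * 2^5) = -544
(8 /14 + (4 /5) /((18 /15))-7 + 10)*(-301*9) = -11481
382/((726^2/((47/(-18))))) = -8977/4743684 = -0.00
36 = 36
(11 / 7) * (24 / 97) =264 / 679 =0.39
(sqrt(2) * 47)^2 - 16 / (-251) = 1108934 / 251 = 4418.06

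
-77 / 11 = -7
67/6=11.17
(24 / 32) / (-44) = -3 / 176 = -0.02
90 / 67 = 1.34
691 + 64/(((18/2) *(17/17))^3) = 503803/729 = 691.09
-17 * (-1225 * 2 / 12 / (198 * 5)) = 4165 / 1188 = 3.51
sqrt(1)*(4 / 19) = 4 / 19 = 0.21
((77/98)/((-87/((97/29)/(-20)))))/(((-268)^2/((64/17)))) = 1067/13477638930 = 0.00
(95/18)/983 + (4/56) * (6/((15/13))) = 233347/619290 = 0.38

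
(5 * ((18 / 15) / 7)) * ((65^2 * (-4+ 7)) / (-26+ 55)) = 76050 / 203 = 374.63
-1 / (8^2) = -1 / 64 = -0.02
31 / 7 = 4.43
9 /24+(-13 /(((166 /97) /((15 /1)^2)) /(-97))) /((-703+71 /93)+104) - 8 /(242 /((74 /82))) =-3170445377443 /11454423134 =-276.79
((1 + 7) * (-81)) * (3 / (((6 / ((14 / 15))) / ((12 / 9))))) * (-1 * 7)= 14112 / 5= 2822.40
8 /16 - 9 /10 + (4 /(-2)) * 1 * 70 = -140.40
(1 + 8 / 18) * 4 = 52 / 9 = 5.78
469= 469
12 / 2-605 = -599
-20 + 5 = -15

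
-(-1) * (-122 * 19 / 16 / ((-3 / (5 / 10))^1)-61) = -1769 / 48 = -36.85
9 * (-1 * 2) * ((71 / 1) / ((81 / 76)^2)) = -820192 / 729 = -1125.09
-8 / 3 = -2.67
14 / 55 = 0.25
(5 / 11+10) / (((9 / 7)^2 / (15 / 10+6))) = 28175 / 594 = 47.43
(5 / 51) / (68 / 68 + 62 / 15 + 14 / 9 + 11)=75 / 13532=0.01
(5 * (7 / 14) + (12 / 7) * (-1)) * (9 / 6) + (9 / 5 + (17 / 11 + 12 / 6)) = 10047 / 1540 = 6.52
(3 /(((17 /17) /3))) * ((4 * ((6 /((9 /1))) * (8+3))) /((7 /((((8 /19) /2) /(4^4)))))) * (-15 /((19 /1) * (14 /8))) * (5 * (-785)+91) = 948915 /17689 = 53.64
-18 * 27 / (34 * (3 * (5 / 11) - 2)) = 2673 / 119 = 22.46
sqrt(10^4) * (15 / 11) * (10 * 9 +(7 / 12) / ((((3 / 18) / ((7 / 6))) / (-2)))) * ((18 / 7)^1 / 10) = 220950 / 77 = 2869.48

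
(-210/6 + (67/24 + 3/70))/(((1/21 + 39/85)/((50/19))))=-11483075/68704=-167.14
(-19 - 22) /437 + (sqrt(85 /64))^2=34521 /27968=1.23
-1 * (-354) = 354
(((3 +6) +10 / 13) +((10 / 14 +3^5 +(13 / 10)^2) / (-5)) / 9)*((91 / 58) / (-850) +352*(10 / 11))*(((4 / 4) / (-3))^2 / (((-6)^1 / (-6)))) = 3097899474421 / 20188350000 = 153.45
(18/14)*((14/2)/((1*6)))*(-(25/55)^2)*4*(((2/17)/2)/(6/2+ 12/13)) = -650/34969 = -0.02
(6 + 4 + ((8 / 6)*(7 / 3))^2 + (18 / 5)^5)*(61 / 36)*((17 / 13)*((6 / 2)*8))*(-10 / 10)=-327767199092 / 9871875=-33202.12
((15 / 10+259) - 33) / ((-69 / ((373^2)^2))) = -63821592620.69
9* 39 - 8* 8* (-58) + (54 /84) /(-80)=4550551 /1120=4062.99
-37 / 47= -0.79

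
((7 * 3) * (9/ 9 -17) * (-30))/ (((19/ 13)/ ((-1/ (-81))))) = 14560/ 171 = 85.15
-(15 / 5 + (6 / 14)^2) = -156 / 49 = -3.18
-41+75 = 34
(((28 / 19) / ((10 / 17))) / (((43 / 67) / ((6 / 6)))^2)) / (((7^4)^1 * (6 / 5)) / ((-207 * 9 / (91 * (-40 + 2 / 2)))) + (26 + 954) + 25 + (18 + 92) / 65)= 2875015962 / 3070273850393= 0.00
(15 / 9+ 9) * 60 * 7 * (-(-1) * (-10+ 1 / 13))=-577920 / 13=-44455.38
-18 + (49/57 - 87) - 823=-52847/57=-927.14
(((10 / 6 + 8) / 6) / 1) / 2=29 / 36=0.81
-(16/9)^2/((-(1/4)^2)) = 4096/81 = 50.57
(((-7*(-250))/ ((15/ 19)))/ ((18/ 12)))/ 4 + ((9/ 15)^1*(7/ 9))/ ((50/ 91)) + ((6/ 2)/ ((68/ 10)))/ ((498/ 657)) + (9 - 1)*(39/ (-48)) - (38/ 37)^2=363.32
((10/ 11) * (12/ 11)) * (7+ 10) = 2040/ 121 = 16.86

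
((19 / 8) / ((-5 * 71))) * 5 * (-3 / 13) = 57 / 7384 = 0.01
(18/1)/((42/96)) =288/7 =41.14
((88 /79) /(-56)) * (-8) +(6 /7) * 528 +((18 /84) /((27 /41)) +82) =5325947 /9954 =535.06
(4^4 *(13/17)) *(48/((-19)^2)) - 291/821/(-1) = 132935691/5038477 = 26.38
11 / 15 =0.73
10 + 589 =599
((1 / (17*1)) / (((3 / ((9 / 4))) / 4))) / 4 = 3 / 68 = 0.04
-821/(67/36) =-441.13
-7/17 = -0.41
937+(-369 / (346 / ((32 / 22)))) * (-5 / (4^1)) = 938.94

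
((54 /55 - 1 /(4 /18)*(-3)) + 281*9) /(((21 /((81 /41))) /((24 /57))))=4316652 /42845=100.75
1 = 1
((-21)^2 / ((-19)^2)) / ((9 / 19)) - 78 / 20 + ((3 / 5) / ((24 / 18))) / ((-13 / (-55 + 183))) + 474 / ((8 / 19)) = 5532791 / 4940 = 1120.00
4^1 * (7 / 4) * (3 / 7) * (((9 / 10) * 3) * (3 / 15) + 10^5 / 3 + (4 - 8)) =4999481 / 50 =99989.62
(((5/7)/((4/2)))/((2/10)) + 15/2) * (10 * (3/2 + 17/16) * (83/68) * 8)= 1105975/476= 2323.48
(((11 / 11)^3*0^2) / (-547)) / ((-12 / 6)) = 0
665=665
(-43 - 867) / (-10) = 91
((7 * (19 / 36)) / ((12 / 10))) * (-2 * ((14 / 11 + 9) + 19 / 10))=-178087 / 2376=-74.95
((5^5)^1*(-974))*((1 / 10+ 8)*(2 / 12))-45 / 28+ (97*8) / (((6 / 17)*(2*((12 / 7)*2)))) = -517701677 / 126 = -4108743.47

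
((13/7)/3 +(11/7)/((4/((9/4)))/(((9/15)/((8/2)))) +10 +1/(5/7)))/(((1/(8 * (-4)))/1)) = -206912/9417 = -21.97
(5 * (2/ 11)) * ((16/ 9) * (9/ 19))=160/ 209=0.77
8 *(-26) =-208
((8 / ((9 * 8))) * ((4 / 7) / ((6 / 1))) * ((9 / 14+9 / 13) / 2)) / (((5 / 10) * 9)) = 1 / 637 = 0.00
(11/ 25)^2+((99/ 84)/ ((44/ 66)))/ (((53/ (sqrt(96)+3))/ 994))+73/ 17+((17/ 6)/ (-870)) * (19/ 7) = 428.80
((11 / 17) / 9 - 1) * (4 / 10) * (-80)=4544 / 153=29.70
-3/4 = -0.75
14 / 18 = 0.78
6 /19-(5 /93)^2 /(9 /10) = 462296 /1478979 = 0.31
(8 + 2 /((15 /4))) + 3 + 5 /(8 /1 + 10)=1063 /90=11.81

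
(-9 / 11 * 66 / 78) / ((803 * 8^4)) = -0.00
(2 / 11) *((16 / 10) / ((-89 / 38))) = -608 / 4895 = -0.12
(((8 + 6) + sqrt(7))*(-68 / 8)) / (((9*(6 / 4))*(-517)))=17*sqrt(7) / 13959 + 238 / 13959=0.02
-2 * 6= -12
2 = 2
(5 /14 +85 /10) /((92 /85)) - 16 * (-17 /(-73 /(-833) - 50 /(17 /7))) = -5.08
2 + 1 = 3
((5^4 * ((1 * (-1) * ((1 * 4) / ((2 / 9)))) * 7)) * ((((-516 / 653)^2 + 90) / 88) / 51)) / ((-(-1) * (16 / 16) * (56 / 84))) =-69162305625 / 28995812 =-2385.25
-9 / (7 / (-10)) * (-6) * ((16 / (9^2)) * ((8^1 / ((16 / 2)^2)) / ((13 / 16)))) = -640 / 273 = -2.34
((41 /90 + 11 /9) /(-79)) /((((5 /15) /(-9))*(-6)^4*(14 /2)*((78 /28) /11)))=1661 /6654960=0.00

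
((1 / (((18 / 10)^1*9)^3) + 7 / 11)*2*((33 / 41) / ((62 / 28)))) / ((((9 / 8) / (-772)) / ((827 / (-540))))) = 133052924767168 / 273561911955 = 486.37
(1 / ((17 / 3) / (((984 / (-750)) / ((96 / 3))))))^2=15129 / 289000000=0.00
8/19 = 0.42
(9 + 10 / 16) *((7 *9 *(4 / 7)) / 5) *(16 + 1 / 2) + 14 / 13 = 297577 / 260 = 1144.53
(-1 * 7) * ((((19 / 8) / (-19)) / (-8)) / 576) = -7 / 36864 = -0.00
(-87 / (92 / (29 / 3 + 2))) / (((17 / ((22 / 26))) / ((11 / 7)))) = -17545 / 20332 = -0.86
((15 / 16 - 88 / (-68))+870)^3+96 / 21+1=663583348.98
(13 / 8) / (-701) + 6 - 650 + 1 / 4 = -3610163 / 5608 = -643.75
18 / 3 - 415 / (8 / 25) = -10327 / 8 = -1290.88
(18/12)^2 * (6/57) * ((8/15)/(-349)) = -12/33155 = -0.00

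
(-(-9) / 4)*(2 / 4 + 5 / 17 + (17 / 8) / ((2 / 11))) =30555 / 1088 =28.08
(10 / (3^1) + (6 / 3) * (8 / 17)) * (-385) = -1645.69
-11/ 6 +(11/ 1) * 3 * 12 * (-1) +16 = -2291/ 6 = -381.83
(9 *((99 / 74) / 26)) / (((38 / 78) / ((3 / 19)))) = 8019 / 53428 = 0.15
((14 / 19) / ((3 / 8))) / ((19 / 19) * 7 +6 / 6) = 14 / 57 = 0.25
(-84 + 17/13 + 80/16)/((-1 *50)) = 101/65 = 1.55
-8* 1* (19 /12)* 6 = -76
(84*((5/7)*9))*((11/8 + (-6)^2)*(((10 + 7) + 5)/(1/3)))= 1332045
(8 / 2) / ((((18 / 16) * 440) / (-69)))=-92 / 165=-0.56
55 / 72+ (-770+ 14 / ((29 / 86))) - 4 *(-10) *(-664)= -56976757 / 2088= -27287.72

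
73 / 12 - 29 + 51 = 337 / 12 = 28.08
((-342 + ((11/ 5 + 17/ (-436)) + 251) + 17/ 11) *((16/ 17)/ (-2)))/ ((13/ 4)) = 1288184/ 101915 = 12.64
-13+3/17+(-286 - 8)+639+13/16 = 332.99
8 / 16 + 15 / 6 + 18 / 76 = 123 / 38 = 3.24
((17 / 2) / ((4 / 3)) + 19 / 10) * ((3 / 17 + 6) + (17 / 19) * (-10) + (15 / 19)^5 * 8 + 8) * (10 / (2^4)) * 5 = 535205764695 / 2693995712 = 198.67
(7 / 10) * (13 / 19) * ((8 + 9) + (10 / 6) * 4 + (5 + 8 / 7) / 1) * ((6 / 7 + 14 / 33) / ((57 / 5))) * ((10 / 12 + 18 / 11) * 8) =785284448 / 24767127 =31.71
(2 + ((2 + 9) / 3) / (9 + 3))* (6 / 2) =83 / 12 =6.92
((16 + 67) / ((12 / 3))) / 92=0.23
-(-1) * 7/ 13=7/ 13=0.54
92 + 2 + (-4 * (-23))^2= 8558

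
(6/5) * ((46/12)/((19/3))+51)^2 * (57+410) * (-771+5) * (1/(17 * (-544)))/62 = 2063441194743/1034943680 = 1993.77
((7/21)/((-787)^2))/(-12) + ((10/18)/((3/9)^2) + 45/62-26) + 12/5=-61774625477/3456079020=-17.87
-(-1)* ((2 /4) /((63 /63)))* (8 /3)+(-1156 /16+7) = -767 /12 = -63.92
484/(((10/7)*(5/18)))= 30492/25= 1219.68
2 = 2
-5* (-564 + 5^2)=2695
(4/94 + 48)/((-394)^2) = 1129/3648046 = 0.00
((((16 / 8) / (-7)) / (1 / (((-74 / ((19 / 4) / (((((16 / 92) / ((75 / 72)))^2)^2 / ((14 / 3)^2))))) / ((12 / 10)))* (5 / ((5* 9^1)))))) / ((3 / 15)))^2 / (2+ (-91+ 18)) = -4389254816128303104 / 57652285798298560019287109375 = -0.00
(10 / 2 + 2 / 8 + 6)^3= 91125 / 64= 1423.83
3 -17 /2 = -11 /2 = -5.50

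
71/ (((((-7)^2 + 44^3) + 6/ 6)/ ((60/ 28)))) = 1065/ 596638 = 0.00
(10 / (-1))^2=100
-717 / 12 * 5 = -1195 / 4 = -298.75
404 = 404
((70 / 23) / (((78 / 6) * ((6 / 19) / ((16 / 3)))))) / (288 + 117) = 2128 / 217971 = 0.01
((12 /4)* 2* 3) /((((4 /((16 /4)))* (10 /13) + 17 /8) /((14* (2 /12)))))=624 /43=14.51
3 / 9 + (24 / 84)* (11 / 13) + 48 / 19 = 16087 / 5187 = 3.10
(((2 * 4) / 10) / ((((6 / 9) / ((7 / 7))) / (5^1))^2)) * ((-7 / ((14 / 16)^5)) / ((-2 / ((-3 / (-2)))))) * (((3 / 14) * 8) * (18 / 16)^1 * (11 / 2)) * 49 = 82114560 / 343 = 239401.05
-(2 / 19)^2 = -4 / 361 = -0.01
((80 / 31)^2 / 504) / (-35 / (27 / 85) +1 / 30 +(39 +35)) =-24000 / 65662247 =-0.00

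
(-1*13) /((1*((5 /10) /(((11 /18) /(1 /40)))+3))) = -4.30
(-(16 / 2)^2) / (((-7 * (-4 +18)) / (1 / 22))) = 16 / 539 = 0.03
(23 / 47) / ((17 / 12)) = 276 / 799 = 0.35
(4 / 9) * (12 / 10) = 8 / 15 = 0.53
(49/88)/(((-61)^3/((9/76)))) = -0.00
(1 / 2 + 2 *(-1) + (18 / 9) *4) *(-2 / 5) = -13 / 5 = -2.60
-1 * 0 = 0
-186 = -186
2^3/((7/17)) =136/7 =19.43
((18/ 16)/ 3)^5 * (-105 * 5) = -127575/ 32768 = -3.89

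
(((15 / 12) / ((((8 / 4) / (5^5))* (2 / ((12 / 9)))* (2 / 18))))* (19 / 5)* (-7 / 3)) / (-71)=415625 / 284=1463.47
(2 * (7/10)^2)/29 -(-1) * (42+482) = 759849/1450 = 524.03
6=6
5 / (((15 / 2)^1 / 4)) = 8 / 3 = 2.67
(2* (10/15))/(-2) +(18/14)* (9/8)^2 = 1291/1344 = 0.96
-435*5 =-2175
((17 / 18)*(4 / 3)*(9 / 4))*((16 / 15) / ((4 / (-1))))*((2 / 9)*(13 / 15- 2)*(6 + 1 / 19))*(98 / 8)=325703 / 23085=14.11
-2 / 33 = -0.06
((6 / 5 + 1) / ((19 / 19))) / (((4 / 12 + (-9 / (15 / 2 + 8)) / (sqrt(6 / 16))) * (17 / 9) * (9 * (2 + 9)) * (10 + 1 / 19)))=-63612 * sqrt(6) / 110641525 -54777 / 110641525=-0.00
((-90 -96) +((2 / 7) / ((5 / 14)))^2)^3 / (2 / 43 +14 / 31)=-16580905754329 / 1296875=-12785276.73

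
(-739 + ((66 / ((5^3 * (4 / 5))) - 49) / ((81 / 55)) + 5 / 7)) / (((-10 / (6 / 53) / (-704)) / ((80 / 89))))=-24624168448 / 4457565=-5524.13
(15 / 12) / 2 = 5 / 8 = 0.62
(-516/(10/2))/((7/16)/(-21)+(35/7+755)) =-24768/182395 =-0.14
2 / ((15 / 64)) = 128 / 15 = 8.53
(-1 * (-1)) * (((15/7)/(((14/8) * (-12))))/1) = -5/49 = -0.10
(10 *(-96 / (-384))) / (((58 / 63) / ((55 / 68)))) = 17325 / 7888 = 2.20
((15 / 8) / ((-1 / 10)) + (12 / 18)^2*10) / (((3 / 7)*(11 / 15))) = -18025 / 396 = -45.52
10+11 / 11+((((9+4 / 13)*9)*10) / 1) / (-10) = -946 / 13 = -72.77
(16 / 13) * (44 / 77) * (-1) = -64 / 91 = -0.70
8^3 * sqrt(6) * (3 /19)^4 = 41472 * sqrt(6) /130321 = 0.78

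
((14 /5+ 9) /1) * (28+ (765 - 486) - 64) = 14337 /5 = 2867.40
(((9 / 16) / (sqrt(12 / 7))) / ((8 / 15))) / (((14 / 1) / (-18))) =-405*sqrt(21) / 1792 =-1.04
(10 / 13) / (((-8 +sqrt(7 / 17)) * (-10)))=sqrt(119) / 14053 +136 / 14053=0.01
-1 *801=-801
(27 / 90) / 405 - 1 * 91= -122849 / 1350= -91.00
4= 4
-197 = -197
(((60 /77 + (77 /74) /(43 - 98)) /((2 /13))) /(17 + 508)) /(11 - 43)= -281593 /957264000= -0.00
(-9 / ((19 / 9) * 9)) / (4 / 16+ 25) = -36 / 1919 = -0.02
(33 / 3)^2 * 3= 363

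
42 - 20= 22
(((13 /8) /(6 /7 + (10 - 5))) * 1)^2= 8281 /107584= 0.08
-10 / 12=-5 / 6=-0.83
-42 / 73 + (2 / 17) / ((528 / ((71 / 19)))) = -0.57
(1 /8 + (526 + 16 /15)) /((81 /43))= 2720309 /9720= 279.87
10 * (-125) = -1250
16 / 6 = 8 / 3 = 2.67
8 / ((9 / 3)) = 8 / 3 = 2.67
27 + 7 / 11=304 / 11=27.64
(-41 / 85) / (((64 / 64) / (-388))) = 187.15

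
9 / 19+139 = 2650 / 19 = 139.47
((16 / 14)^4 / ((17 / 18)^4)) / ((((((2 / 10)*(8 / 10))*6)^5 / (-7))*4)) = -263671875 / 57295406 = -4.60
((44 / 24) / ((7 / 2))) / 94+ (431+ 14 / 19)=16192931 / 37506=431.74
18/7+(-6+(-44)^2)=13528/7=1932.57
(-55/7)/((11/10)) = -50/7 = -7.14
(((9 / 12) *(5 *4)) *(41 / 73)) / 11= 615 / 803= 0.77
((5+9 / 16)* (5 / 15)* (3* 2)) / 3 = 3.71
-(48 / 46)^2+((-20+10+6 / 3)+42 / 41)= -174910 / 21689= -8.06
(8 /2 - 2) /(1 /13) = 26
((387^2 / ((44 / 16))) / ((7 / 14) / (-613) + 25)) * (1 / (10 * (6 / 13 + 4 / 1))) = 2387018322 / 48885155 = 48.83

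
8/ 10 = 4/ 5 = 0.80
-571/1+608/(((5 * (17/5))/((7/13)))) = -121935/221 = -551.74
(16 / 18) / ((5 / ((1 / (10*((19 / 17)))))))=68 / 4275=0.02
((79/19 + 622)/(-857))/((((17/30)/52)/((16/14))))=-148474560/1937677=-76.63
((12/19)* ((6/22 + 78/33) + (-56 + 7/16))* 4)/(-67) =27945/14003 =2.00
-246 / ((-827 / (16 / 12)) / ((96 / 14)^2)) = 755712 / 40523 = 18.65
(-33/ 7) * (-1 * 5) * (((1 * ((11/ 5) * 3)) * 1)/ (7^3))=1089/ 2401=0.45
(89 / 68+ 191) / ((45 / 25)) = 7265 / 68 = 106.84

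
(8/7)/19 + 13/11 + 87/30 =60597/14630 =4.14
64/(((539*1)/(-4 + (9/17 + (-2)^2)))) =576/9163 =0.06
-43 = -43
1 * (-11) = -11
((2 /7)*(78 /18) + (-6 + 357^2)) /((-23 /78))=-69584554 /161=-432202.20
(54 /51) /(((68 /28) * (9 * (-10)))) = -7 /1445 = -0.00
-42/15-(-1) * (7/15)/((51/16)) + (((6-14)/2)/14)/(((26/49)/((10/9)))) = -2156/663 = -3.25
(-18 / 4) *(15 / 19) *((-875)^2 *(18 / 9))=-5439967.11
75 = 75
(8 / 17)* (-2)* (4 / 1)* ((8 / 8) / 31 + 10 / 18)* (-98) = 1028608 / 4743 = 216.87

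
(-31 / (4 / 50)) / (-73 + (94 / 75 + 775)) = -58125 / 105488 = -0.55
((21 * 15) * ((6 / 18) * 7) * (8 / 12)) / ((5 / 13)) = 1274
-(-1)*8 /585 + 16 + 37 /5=13697 /585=23.41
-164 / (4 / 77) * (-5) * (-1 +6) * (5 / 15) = 78925 / 3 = 26308.33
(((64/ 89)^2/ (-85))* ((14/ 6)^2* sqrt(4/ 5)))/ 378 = -28672* sqrt(5)/ 818041275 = -0.00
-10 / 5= -2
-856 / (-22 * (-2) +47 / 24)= -20544 / 1103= -18.63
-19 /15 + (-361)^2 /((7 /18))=35186537 /105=335109.88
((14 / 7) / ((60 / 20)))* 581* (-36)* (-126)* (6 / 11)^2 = 63249984 / 121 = 522727.14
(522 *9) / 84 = 783 / 14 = 55.93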